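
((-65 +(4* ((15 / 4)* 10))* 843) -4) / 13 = 126381 / 13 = 9721.62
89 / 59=1.51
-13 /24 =-0.54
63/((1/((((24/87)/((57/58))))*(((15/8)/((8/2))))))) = 315/38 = 8.29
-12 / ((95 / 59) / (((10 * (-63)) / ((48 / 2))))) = 3717 / 19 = 195.63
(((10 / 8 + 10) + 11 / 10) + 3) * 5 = 76.75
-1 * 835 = -835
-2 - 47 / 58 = -163 / 58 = -2.81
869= 869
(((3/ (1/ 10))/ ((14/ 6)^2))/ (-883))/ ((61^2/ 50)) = -13500/ 160996507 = -0.00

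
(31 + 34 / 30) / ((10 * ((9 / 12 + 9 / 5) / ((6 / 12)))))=482 / 765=0.63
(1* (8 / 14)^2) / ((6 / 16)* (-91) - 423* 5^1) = -128 / 842457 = -0.00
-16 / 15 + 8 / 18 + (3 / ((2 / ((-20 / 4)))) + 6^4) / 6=38543 / 180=214.13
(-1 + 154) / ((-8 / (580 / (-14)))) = 22185 / 28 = 792.32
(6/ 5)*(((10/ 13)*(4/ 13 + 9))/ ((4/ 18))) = 38.66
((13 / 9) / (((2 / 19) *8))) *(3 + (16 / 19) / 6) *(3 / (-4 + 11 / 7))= -16289 / 2448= -6.65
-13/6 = -2.17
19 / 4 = 4.75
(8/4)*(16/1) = 32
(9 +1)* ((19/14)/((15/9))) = 57/7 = 8.14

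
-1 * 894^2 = -799236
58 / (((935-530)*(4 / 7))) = 203 / 810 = 0.25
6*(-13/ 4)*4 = -78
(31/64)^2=961/4096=0.23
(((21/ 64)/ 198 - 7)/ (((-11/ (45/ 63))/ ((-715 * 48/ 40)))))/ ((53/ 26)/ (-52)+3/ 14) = -324727585/ 145816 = -2226.97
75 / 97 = 0.77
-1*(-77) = 77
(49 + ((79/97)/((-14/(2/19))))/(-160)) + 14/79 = 8019267841/163068640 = 49.18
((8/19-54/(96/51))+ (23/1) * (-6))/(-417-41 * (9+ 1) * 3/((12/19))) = 50545/718808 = 0.07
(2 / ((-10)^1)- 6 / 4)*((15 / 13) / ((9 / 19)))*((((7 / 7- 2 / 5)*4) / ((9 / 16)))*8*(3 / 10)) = -41344 / 975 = -42.40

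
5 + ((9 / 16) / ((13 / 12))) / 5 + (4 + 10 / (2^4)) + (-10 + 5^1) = 2459 / 520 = 4.73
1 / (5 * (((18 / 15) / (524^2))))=137288 / 3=45762.67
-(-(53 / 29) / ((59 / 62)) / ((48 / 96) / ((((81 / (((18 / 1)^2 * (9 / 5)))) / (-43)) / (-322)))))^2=-67486225 / 45460446037418916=-0.00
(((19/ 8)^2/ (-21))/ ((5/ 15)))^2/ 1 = 130321/ 200704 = 0.65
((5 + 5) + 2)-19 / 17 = 185 / 17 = 10.88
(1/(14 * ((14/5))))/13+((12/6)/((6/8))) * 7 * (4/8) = 71359/7644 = 9.34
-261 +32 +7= -222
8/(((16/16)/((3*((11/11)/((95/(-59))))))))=-1416/95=-14.91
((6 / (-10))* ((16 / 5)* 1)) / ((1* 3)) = -16 / 25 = -0.64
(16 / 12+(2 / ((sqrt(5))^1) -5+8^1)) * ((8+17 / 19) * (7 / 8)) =1183 * sqrt(5) / 380+15379 / 456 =40.69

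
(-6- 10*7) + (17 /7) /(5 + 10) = -7963 /105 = -75.84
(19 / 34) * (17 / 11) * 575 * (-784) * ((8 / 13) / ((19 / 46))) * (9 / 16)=-46657800 / 143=-326278.32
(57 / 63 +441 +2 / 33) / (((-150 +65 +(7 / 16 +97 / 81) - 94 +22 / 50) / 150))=-165392280000 / 441392413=-374.71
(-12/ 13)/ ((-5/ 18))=216/ 65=3.32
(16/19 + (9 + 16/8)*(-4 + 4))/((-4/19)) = -4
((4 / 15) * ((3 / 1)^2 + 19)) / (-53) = -112 / 795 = -0.14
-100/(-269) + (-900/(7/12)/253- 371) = -179472129/476399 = -376.73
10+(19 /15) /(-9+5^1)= 581 /60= 9.68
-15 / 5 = -3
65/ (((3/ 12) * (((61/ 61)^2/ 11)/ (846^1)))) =2419560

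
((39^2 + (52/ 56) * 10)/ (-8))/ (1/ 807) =-1080573/ 7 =-154367.57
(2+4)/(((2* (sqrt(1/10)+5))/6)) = 300/83 - 6* sqrt(10)/83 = 3.39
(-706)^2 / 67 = 498436 / 67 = 7439.34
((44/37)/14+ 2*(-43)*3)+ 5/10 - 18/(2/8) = -170637/518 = -329.42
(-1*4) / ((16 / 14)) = -7 / 2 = -3.50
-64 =-64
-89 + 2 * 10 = -69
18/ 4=9/ 2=4.50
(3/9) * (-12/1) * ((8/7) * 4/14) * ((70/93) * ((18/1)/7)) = -3840/1519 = -2.53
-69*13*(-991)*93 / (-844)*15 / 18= -137783685 / 1688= -81625.41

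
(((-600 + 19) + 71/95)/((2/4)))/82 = -55124/3895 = -14.15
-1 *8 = -8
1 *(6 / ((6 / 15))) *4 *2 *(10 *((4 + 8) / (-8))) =-1800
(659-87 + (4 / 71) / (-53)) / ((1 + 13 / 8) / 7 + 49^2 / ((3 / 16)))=51658368 / 1156509131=0.04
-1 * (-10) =10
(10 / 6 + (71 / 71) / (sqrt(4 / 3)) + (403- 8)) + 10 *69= sqrt(3) / 2 + 3260 / 3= 1087.53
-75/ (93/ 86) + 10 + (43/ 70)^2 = -8958681/ 151900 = -58.98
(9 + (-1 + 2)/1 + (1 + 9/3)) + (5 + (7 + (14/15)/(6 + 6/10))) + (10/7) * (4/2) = 20096/693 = 29.00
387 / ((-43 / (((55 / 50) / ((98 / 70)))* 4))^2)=4356 / 2107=2.07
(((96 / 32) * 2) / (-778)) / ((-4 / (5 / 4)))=15 / 6224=0.00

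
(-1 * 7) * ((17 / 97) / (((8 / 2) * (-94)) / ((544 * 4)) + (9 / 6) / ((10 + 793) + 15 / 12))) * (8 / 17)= 3.38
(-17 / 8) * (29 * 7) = -3451 / 8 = -431.38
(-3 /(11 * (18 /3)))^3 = -1 /10648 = -0.00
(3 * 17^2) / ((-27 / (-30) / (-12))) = -11560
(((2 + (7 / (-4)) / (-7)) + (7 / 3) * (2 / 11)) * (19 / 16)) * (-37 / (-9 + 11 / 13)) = 3226067 / 223872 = 14.41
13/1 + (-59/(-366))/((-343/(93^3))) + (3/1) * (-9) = -16404865/41846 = -392.03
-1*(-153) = 153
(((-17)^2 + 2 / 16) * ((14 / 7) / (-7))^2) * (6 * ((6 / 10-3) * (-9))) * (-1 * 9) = -6744708 / 245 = -27529.42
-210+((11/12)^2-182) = -56327/144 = -391.16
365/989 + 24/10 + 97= 493358/4945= 99.77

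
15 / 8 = 1.88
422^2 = 178084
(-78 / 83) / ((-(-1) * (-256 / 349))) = 1.28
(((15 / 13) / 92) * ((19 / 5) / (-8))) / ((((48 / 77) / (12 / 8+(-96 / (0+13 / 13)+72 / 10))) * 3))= 425733 / 1530880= 0.28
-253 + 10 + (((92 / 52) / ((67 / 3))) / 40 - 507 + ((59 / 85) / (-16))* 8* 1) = -444414383 / 592280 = -750.35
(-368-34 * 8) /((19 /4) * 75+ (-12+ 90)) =-2560 /1737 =-1.47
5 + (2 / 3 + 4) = 29 / 3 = 9.67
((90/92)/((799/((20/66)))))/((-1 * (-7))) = 75/1415029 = 0.00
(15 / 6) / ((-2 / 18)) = -45 / 2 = -22.50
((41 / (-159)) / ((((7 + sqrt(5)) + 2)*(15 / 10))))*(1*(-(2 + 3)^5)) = 47.81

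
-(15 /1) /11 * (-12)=180 /11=16.36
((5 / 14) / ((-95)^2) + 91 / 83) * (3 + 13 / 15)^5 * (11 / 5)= 922406717589808 / 442422421875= 2084.90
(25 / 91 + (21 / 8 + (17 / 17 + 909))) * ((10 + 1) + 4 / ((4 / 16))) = 17943957 / 728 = 24648.29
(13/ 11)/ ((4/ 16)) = 52/ 11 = 4.73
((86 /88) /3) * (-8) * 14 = -1204 /33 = -36.48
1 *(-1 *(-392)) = 392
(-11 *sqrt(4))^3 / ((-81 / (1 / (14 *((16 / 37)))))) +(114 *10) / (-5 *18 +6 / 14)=224197 / 24948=8.99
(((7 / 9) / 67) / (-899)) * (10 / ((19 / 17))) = -1190 / 10299843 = -0.00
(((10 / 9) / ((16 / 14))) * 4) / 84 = 5 / 108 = 0.05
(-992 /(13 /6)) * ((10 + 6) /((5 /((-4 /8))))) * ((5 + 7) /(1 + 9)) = 285696 /325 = 879.06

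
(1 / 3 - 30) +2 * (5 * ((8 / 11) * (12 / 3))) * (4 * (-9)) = -35539 / 33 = -1076.94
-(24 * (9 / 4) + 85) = -139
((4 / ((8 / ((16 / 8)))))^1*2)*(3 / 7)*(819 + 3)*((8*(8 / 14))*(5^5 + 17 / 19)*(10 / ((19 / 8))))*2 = 1499757281280 / 17689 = 84784740.87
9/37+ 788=788.24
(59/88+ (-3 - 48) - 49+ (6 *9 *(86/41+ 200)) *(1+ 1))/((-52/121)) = -862309393/17056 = -50557.54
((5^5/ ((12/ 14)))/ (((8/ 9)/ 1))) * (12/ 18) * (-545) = -11921875/ 8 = -1490234.38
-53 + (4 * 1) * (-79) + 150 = -219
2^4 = 16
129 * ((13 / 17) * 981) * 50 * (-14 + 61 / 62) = -33190638975 / 527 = -62980339.61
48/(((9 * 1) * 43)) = 16/129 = 0.12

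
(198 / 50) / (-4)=-99 / 100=-0.99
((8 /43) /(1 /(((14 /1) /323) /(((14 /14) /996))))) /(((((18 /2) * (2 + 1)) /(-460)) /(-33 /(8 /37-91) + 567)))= -10865859397120 /139959453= -77635.77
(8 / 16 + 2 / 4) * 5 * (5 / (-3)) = -25 / 3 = -8.33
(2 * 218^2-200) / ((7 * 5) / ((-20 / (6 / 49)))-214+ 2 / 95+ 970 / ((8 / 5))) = 252295680 / 1042871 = 241.92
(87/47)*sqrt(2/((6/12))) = 174/47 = 3.70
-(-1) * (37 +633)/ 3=670/ 3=223.33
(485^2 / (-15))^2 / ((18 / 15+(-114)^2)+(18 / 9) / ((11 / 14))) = 121727761375 / 6434874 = 18916.88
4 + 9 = 13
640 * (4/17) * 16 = 40960/17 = 2409.41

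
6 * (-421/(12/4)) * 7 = -5894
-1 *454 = -454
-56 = -56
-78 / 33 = -26 / 11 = -2.36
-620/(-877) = 620/877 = 0.71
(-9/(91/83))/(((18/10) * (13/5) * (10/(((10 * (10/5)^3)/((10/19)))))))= -31540/1183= -26.66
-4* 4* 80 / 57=-1280 / 57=-22.46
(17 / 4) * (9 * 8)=306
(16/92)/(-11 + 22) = 4/253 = 0.02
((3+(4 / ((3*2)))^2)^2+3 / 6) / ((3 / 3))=2003 / 162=12.36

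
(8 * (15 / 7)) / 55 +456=35136 / 77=456.31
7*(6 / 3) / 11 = 14 / 11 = 1.27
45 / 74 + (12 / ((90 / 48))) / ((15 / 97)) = 233071 / 5550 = 41.99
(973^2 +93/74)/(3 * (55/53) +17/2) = 3713076067/45547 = 81521.86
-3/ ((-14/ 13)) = 39/ 14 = 2.79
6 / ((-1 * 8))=-3 / 4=-0.75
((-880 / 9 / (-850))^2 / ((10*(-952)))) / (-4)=121 / 348208875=0.00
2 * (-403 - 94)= -994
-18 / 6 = -3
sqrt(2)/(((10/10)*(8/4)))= sqrt(2)/2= 0.71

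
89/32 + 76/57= 395/96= 4.11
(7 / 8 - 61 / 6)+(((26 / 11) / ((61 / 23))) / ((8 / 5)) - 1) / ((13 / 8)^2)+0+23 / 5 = -66126517 / 13607880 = -4.86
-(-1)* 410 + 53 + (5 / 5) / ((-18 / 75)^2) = 480.36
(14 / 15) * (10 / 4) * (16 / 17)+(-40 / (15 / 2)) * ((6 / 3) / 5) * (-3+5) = -176 / 85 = -2.07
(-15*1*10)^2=22500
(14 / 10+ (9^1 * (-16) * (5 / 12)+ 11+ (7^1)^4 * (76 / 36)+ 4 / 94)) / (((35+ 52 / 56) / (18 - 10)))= 1189426672 / 1063845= 1118.05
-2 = -2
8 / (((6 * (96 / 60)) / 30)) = 25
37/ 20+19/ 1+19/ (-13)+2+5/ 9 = 51349/ 2340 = 21.94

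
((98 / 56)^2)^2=2401 / 256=9.38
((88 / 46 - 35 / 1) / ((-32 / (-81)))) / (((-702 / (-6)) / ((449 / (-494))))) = 3075201 / 4726592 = 0.65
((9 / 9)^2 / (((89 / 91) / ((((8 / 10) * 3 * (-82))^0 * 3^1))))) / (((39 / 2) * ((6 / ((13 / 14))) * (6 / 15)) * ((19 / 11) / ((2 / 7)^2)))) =0.00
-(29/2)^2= -841/4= -210.25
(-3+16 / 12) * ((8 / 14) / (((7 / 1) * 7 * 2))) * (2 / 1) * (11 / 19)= -220 / 19551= -0.01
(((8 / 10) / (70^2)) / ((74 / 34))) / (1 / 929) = 15793 / 226625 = 0.07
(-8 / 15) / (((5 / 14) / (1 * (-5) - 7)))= 448 / 25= 17.92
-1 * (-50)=50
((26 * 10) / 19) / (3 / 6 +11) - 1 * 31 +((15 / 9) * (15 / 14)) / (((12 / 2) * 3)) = -3271879 / 110124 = -29.71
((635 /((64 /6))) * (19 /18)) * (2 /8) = 12065 /768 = 15.71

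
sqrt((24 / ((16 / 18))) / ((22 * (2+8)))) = 3 * sqrt(165) / 110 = 0.35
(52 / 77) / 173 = 52 / 13321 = 0.00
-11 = -11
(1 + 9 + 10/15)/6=16/9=1.78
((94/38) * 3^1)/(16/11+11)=1551/2603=0.60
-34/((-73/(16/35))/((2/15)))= 1088/38325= 0.03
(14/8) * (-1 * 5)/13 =-35/52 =-0.67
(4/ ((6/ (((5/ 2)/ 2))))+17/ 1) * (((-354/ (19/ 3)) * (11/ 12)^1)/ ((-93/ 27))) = 624987/ 2356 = 265.27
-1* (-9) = 9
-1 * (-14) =14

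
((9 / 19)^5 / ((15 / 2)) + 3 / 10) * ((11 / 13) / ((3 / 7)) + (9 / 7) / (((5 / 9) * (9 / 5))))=222708527 / 225325009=0.99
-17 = -17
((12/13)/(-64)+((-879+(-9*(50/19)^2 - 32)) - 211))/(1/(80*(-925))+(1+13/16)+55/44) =-411300412875/1063546432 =-386.73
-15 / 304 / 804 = -5 / 81472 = -0.00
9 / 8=1.12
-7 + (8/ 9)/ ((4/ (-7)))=-8.56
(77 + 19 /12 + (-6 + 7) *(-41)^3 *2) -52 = -1653785 /12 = -137815.42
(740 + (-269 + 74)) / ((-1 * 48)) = -545 / 48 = -11.35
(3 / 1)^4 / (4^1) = 20.25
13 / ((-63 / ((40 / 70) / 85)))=-52 / 37485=-0.00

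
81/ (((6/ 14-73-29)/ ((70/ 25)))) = -882/ 395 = -2.23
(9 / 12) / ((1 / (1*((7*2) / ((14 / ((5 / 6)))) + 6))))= 41 / 8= 5.12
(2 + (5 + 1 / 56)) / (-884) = -393 / 49504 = -0.01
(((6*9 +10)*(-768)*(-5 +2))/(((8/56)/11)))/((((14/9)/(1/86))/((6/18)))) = 1216512/43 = 28290.98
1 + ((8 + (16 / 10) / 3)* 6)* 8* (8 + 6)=28677 / 5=5735.40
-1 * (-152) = 152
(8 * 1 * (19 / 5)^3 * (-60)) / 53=-658464 / 1325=-496.95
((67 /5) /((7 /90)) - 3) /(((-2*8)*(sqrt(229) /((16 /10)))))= -237*sqrt(229) /3206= -1.12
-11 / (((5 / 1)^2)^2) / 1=-11 / 625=-0.02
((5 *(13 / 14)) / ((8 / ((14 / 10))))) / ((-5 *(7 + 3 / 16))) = -13 / 575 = -0.02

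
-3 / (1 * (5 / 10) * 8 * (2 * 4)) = -3 / 32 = -0.09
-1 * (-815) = 815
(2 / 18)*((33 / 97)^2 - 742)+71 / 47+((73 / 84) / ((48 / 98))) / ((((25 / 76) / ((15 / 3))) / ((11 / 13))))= -120245310463 / 2069603640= -58.10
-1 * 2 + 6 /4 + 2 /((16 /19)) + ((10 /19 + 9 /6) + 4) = 1201 /152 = 7.90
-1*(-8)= 8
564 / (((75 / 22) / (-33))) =-136488 / 25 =-5459.52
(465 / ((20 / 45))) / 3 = 348.75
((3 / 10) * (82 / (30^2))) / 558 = 41 / 837000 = 0.00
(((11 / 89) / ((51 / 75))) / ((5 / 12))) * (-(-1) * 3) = 1980 / 1513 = 1.31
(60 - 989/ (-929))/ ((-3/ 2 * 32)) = -56729/ 44592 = -1.27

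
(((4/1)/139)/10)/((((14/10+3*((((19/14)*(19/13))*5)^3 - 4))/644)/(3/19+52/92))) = 106681539328/232121485228211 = 0.00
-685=-685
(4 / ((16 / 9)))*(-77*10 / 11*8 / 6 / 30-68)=-160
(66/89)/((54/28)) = 308/801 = 0.38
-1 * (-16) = 16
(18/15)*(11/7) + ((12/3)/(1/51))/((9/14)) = 33518/105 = 319.22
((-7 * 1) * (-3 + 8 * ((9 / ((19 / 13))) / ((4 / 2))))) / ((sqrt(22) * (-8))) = 2877 * sqrt(22) / 3344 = 4.04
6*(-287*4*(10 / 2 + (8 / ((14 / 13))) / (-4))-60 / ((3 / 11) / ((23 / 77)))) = -154296 / 7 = -22042.29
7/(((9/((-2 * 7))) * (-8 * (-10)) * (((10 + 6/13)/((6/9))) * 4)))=-637/293760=-0.00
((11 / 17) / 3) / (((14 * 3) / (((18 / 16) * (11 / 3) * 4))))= 121 / 1428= 0.08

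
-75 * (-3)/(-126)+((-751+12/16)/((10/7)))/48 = -171049/13440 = -12.73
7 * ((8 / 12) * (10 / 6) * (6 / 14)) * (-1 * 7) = -23.33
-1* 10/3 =-10/3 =-3.33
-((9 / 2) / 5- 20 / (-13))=-317 / 130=-2.44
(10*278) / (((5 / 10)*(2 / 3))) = 8340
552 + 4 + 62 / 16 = 4479 / 8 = 559.88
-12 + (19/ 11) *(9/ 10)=-1149/ 110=-10.45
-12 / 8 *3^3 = -81 / 2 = -40.50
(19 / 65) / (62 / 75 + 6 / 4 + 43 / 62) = 8835 / 91286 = 0.10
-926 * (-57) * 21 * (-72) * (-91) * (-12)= -87148571328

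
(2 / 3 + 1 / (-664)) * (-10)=-6625 / 996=-6.65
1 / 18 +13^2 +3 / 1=3097 / 18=172.06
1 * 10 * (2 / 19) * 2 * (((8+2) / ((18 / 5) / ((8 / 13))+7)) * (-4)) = -32000 / 4883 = -6.55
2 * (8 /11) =16 /11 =1.45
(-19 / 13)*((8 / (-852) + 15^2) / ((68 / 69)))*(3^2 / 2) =-11087127 / 7384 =-1501.51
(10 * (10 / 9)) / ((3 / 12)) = 400 / 9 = 44.44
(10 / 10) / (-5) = -1 / 5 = -0.20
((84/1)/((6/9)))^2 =15876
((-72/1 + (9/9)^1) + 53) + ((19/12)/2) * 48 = 20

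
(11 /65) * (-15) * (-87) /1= 2871 /13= 220.85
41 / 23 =1.78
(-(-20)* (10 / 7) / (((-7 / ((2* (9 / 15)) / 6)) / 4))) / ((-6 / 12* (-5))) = -64 / 49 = -1.31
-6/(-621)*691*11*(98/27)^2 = 146000008/150903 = 967.51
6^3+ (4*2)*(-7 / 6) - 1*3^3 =539 / 3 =179.67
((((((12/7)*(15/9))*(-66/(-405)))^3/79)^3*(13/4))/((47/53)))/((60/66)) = 299823706985121972224/35653763034074396607477863985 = 0.00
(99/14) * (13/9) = 143/14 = 10.21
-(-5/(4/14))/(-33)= -0.53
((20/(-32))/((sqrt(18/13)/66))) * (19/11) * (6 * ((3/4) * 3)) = -2565 * sqrt(26)/16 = -817.44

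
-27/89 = -0.30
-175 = -175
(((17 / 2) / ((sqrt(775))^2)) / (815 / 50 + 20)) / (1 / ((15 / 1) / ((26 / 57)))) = 969 / 97526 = 0.01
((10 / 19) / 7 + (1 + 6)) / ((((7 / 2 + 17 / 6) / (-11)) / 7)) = -31053 / 361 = -86.02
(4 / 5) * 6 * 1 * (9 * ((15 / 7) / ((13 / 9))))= 5832 / 91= 64.09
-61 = -61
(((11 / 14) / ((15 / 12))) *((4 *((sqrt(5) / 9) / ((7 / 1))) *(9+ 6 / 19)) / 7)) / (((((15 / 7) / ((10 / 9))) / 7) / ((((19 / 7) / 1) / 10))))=5192 *sqrt(5) / 99225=0.12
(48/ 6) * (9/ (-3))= -24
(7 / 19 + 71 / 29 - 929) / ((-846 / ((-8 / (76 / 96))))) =-5443488 / 492043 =-11.06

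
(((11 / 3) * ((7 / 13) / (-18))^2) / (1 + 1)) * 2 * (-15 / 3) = -2695 / 164268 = -0.02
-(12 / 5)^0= -1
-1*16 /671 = -16 /671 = -0.02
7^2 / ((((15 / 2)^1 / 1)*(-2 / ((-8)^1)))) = 392 / 15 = 26.13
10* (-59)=-590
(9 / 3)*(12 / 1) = 36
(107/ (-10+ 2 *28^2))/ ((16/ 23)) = 2461/ 24928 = 0.10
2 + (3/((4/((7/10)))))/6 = 167/80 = 2.09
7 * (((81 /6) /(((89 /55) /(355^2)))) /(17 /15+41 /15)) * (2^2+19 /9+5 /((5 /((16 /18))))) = 137553136875 /10324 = 13323628.14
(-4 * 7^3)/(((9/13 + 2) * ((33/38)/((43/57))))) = -219128/495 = -442.68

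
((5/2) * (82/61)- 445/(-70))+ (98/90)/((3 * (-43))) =48133849/4957470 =9.71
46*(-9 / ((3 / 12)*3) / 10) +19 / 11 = -2941 / 55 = -53.47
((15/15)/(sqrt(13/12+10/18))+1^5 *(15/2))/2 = 3 *sqrt(59)/59+15/4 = 4.14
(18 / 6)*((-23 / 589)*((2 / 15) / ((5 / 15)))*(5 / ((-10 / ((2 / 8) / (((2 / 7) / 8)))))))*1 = 483 / 2945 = 0.16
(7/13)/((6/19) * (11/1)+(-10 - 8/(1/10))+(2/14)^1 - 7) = -931/161460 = -0.01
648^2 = 419904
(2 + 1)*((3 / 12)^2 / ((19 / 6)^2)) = 27 / 1444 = 0.02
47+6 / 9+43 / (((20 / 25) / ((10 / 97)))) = 30967 / 582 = 53.21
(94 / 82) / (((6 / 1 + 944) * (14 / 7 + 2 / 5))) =47 / 93480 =0.00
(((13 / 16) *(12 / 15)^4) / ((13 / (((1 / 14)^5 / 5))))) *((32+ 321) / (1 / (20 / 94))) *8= 2824 / 493705625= 0.00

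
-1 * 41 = -41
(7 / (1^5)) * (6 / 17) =42 / 17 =2.47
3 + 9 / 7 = 30 / 7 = 4.29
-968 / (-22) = 44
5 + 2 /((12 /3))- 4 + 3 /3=5 /2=2.50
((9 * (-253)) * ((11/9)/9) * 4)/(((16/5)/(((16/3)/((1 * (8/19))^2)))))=-11628.04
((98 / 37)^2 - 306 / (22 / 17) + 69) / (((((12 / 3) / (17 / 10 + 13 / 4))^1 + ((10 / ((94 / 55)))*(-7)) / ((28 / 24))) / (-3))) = -1532986263 / 109239355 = -14.03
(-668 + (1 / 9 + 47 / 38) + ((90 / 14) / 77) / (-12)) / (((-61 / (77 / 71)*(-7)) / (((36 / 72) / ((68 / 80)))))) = -1228905875 / 1233841266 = -1.00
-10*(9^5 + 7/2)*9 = -5314725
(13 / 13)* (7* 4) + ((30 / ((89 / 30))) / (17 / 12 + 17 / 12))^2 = 40.74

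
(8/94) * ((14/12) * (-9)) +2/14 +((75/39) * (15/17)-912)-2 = -66387238/72709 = -913.05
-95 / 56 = -1.70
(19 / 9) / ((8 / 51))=323 / 24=13.46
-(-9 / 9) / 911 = 1 / 911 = 0.00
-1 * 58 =-58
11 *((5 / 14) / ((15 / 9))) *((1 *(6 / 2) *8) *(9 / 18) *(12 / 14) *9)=10692 / 49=218.20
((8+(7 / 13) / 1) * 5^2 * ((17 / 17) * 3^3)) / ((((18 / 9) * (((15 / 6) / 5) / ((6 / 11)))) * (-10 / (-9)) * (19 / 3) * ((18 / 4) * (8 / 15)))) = 2022975 / 10868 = 186.14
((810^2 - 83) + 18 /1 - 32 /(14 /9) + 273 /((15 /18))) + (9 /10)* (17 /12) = 36755225 /56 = 656343.30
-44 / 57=-0.77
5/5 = 1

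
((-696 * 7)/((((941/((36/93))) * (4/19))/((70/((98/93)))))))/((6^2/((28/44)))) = -115710/10351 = -11.18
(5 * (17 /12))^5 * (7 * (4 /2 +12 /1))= 217415603125 /124416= 1747489.09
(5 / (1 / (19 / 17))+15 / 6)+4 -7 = 173 / 34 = 5.09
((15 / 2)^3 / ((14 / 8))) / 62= 3375 / 868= 3.89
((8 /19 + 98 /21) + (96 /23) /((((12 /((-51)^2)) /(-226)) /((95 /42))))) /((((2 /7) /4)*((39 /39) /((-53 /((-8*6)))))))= -112467511295 /15732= -7148964.61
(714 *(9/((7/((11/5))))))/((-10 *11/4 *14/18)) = -16524/175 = -94.42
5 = 5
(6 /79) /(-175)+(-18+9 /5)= -223971 /13825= -16.20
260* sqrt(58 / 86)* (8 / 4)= 520* sqrt(1247) / 43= 427.04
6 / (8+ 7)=2 / 5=0.40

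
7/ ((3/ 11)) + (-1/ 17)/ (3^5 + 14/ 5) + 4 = 1859462/ 62679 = 29.67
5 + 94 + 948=1047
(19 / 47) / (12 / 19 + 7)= 361 / 6815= 0.05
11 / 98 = 0.11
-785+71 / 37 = -28974 / 37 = -783.08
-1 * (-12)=12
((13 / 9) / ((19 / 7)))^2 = 8281 / 29241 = 0.28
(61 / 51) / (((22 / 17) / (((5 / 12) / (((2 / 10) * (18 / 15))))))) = 7625 / 4752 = 1.60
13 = 13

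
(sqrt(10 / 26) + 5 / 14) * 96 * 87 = 20880 / 7 + 8352 * sqrt(65) / 13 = 8162.55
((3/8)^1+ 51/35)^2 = 263169/78400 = 3.36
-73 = -73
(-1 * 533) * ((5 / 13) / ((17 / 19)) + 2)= -22017 / 17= -1295.12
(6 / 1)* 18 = 108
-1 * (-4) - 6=-2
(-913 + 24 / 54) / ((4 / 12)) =-8213 / 3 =-2737.67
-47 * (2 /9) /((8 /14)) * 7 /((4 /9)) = -2303 /8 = -287.88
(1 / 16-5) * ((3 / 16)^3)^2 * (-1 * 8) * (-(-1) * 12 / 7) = 172773 / 58720256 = 0.00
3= 3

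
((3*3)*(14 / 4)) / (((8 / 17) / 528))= 35343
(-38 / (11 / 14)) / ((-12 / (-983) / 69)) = -3006997 / 11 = -273363.36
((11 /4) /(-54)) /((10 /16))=-11 /135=-0.08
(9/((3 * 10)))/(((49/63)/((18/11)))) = 0.63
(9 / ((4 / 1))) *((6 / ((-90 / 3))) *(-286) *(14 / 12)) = 150.15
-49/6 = -8.17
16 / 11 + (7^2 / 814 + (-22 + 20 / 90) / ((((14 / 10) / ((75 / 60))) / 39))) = -1848151 / 2442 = -756.82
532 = 532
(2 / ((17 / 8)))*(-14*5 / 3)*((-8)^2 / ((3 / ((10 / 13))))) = -716800 / 1989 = -360.38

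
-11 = -11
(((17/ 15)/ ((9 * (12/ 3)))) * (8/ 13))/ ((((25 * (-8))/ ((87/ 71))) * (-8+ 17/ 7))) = 3451/ 161986500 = 0.00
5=5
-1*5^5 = -3125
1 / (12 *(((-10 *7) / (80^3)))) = -12800 / 21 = -609.52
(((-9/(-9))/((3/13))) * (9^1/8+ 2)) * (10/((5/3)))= 325/4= 81.25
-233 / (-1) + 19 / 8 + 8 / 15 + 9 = 29389 / 120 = 244.91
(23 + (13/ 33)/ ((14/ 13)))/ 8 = 10795/ 3696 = 2.92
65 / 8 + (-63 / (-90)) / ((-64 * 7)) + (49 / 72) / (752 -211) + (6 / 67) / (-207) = 39012730951 / 4802002560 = 8.12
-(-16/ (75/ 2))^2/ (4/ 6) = -512/ 1875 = -0.27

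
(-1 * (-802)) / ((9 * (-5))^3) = -802 / 91125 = -0.01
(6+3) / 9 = 1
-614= -614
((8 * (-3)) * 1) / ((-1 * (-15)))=-8 / 5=-1.60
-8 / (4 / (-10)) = 20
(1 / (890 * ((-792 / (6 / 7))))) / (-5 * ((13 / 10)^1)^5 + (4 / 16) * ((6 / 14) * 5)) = 500 / 7413137787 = 0.00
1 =1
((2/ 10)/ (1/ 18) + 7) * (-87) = -922.20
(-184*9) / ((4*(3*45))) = -46 / 15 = -3.07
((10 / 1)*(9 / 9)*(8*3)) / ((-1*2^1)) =-120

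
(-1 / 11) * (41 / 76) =-41 / 836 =-0.05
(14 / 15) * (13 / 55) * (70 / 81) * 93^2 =2448628 / 1485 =1648.91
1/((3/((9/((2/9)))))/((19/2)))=513/4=128.25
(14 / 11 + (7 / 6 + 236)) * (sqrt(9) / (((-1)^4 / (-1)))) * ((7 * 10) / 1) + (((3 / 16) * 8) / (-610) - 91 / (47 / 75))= -31674178351 / 630740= -50217.49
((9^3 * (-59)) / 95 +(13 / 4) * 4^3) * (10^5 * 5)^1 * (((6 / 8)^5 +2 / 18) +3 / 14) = -2637607971875 / 38304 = -68859857.24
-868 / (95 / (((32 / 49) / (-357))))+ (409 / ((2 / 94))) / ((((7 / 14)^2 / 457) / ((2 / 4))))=4171163595878 / 237405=17569822.02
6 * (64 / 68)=96 / 17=5.65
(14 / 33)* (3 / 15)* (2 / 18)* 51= 0.48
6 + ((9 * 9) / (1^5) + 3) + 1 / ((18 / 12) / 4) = 278 / 3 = 92.67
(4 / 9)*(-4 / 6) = -8 / 27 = -0.30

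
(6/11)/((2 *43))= 3/473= 0.01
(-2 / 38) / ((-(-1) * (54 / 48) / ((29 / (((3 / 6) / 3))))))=-8.14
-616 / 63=-88 / 9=-9.78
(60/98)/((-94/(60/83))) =-900/191149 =-0.00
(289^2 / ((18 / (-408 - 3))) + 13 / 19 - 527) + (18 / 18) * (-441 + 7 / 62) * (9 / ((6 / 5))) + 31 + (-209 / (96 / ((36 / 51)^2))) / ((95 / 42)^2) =-1910865.01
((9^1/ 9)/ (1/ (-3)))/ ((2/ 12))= -18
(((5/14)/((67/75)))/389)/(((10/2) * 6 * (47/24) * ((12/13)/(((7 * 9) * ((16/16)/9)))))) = 325/2449922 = 0.00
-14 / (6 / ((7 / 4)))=-49 / 12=-4.08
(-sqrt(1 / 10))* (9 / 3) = -3* sqrt(10) / 10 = -0.95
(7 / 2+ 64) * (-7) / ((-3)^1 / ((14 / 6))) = 735 / 2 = 367.50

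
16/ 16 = 1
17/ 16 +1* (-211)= -3359/ 16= -209.94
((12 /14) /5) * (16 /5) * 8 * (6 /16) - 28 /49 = 188 /175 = 1.07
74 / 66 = 37 / 33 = 1.12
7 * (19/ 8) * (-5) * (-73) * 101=4903045/ 8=612880.62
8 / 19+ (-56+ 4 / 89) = -93908 / 1691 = -55.53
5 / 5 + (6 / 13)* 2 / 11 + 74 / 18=6686 / 1287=5.20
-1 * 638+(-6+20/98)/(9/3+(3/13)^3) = -103757932/162141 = -639.92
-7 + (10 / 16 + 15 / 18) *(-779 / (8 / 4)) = -27601 / 48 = -575.02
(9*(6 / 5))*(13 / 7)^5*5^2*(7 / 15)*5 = 33416370 / 2401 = 13917.69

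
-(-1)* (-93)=-93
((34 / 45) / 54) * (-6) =-34 / 405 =-0.08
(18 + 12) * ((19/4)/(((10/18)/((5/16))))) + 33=3621/32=113.16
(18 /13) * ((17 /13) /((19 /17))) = 5202 /3211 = 1.62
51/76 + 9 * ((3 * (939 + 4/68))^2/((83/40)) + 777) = 62766840193293/1823012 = 34430294.59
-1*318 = -318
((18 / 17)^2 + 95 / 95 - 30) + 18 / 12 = -15247 / 578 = -26.38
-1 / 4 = -0.25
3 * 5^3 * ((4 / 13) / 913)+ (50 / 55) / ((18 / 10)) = 67450 / 106821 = 0.63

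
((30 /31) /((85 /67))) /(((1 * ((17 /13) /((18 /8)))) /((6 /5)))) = 70551 /44795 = 1.57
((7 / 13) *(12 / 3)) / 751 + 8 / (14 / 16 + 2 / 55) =34376988 / 3914963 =8.78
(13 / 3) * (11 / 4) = 143 / 12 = 11.92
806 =806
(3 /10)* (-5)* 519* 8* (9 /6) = -9342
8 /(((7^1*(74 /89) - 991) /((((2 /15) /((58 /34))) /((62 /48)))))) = -193664 /394126095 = -0.00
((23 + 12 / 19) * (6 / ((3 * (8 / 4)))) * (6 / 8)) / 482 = 1347 / 36632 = 0.04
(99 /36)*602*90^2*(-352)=-4720161600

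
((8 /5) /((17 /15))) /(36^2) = 1 /918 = 0.00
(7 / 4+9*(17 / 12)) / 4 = 29 / 8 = 3.62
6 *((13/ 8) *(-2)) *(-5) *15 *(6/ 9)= 975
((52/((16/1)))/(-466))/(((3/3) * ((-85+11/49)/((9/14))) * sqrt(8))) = 819 * sqrt(2)/61944448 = 0.00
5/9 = 0.56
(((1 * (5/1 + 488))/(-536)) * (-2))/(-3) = -493/804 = -0.61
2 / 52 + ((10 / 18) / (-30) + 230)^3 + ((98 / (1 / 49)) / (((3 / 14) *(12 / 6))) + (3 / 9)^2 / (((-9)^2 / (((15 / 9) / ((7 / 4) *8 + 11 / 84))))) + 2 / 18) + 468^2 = 12394290.16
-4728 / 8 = -591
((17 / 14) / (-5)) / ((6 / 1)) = -17 / 420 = -0.04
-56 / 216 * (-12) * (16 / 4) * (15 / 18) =280 / 27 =10.37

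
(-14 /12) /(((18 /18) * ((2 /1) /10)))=-35 /6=-5.83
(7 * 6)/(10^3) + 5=2521/500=5.04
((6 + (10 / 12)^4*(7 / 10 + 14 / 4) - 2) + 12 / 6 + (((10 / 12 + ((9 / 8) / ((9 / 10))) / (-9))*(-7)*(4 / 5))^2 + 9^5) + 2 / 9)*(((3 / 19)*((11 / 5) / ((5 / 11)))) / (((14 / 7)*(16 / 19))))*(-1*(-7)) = 64844450671 / 345600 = 187628.62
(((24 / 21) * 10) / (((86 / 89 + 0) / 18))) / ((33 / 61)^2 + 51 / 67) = 2662598760 / 13180489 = 202.01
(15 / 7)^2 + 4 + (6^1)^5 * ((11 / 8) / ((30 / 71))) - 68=6185023 / 245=25244.99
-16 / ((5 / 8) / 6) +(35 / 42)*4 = -2254 / 15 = -150.27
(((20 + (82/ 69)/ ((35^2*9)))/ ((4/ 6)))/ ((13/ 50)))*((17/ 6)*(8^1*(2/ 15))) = 2069183152/ 5933655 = 348.72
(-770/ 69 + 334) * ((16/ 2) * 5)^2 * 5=178208000/ 69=2582724.64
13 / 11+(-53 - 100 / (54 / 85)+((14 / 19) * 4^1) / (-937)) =-1106295052 / 5287491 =-209.23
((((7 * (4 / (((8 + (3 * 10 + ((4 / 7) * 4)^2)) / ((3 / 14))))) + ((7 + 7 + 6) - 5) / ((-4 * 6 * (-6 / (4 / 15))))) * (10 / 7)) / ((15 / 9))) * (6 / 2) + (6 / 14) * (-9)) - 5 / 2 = -5.93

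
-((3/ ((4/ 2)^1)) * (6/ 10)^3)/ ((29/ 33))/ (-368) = 2673/ 2668000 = 0.00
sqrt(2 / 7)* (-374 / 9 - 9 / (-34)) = -1805* sqrt(14) / 306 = -22.07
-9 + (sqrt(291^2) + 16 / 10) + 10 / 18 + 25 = 13912 / 45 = 309.16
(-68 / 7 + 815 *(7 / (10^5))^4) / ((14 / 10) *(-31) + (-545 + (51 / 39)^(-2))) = 131013333333333069424217 / 7927668000000000000000000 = 0.02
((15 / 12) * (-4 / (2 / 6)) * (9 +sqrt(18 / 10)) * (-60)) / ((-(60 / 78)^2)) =-13689-4563 * sqrt(5) / 5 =-15729.64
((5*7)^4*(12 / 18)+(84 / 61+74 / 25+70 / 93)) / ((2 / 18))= 425654446806 / 47275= 9003795.81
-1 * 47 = -47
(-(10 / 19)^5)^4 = 100000000000000000000 / 37589973457545958193355601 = 0.00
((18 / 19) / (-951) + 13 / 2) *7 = 548009 / 12046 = 45.49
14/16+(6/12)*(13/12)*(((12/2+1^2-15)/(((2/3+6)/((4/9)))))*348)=-11959/120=-99.66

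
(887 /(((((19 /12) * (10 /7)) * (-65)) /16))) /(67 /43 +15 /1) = -5.83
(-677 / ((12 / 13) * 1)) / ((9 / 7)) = -61607 / 108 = -570.44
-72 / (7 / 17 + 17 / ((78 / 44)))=-47736 / 6631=-7.20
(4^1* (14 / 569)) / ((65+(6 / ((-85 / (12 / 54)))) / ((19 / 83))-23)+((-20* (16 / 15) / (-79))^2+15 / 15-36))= 5079924360 / 361536653381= 0.01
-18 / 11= -1.64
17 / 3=5.67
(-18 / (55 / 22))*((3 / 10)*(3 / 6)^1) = -27 / 25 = -1.08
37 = 37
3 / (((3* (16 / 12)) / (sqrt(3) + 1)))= 3 / 4 + 3* sqrt(3) / 4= 2.05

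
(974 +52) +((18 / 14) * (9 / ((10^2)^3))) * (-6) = 1026.00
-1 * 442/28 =-15.79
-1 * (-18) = 18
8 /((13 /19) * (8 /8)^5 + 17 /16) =2432 /531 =4.58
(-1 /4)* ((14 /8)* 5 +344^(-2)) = -1035441 /473344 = -2.19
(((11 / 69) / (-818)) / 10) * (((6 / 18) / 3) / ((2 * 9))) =-11 / 91436040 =-0.00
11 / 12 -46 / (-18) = 125 / 36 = 3.47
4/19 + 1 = 23/19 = 1.21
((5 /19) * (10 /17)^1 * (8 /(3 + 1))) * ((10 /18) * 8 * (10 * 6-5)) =75.68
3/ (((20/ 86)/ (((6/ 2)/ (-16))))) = -387/ 160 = -2.42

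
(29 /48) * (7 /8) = 203 /384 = 0.53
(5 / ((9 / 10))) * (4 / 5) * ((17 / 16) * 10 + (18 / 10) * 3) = 641 / 9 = 71.22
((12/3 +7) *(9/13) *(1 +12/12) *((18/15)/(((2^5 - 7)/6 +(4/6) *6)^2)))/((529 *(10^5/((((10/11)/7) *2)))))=486/361192934375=0.00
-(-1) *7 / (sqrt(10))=7 *sqrt(10) / 10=2.21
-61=-61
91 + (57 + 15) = 163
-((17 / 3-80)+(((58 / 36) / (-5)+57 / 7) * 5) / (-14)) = 136051 / 1764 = 77.13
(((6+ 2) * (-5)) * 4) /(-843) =160 /843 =0.19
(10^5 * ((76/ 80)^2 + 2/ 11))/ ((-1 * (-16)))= 6776.99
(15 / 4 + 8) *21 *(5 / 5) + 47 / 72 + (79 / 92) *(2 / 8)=820109 / 3312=247.62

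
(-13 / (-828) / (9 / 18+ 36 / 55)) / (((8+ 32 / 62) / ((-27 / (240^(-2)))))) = -7254000 / 2921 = -2483.40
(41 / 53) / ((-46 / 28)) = -574 / 1219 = -0.47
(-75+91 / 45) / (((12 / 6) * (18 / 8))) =-6568 / 405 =-16.22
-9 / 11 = -0.82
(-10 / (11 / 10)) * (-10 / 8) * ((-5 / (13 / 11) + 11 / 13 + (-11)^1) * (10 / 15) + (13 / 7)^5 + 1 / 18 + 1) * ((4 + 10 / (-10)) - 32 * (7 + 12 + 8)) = -273259787875 / 2060058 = -132646.65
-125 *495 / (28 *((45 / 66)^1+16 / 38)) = -12931875 / 6454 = -2003.70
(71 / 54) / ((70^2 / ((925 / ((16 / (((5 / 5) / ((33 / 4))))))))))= 2627 / 1397088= 0.00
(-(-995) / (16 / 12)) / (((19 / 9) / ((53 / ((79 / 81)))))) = 115331445 / 6004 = 19209.10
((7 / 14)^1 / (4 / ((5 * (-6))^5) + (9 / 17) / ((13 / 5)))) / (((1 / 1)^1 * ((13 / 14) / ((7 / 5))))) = 3.70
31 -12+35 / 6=149 / 6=24.83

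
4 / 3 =1.33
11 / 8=1.38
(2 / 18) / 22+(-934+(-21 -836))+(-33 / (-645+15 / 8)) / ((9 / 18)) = -608133307 / 339570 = -1790.89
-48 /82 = -24 /41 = -0.59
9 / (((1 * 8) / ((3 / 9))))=3 / 8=0.38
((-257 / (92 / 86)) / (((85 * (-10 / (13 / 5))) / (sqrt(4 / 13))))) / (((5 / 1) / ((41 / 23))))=453091 * sqrt(13) / 11241250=0.15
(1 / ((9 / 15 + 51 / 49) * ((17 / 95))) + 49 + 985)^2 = 50262867716161 / 46703556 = 1076210.72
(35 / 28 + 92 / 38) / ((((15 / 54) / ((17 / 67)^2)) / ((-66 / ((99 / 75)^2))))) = -30236625 / 938201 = -32.23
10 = 10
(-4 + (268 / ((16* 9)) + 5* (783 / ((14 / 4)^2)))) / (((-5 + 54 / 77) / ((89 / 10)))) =-548227273 / 834120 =-657.25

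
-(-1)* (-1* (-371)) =371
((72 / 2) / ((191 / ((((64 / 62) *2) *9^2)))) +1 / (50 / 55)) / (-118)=-1931371 / 6986780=-0.28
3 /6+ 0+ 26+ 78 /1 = 209 /2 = 104.50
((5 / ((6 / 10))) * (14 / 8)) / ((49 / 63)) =75 / 4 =18.75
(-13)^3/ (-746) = 2197/ 746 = 2.95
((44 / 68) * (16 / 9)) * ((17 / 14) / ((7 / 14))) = 176 / 63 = 2.79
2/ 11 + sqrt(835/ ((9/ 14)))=2/ 11 + sqrt(11690)/ 3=36.22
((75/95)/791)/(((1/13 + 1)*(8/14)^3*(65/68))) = 357/68704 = 0.01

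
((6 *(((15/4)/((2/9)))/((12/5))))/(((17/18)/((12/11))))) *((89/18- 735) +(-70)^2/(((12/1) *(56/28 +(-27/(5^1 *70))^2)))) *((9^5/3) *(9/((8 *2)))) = -835375353715765575/2940884672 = -284055801.87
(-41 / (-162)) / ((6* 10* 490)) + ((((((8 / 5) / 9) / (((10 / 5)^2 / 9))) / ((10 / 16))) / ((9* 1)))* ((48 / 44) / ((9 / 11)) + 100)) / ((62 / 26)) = 446166263 / 147646800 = 3.02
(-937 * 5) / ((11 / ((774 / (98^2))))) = -1813095 / 52822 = -34.32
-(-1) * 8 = 8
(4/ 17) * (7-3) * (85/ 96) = 5/ 6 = 0.83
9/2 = 4.50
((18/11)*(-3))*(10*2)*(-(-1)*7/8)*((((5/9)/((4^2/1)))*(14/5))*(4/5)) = -147/22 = -6.68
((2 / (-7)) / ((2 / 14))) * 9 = -18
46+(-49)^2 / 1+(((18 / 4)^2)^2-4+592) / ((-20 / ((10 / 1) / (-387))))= 10106539 / 4128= 2448.29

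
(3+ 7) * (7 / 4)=35 / 2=17.50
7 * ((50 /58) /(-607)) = -175 /17603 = -0.01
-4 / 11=-0.36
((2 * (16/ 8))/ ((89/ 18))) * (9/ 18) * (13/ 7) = 468/ 623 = 0.75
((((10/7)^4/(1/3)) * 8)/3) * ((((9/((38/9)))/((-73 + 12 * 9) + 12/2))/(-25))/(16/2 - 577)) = 129600/1064245651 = 0.00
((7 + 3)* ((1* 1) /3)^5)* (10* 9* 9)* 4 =400 /3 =133.33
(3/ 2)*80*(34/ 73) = 4080/ 73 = 55.89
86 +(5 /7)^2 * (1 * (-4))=4114 /49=83.96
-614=-614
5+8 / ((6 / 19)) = 91 / 3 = 30.33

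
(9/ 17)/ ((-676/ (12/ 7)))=-27/ 20111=-0.00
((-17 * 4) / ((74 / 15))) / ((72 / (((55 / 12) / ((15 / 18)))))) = -935 / 888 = -1.05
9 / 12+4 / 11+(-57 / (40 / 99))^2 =350297539 / 17600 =19903.27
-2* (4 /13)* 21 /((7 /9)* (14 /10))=-1080 /91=-11.87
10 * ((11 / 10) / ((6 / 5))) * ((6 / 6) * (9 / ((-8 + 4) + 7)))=55 / 2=27.50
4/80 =1/20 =0.05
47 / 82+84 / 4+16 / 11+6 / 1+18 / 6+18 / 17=507349 / 15334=33.09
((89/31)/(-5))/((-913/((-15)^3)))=-60075/28303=-2.12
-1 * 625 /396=-625 /396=-1.58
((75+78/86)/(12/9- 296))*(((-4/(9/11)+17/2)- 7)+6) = -376/559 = -0.67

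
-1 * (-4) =4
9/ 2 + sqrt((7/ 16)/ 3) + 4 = sqrt(21)/ 12 + 17/ 2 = 8.88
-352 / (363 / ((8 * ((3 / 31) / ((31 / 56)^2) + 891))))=-6914.45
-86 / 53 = -1.62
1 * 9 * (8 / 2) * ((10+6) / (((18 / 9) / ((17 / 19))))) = 4896 / 19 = 257.68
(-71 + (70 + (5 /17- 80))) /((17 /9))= -12348 /289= -42.73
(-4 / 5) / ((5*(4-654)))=2 / 8125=0.00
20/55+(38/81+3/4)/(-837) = 1080407/2983068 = 0.36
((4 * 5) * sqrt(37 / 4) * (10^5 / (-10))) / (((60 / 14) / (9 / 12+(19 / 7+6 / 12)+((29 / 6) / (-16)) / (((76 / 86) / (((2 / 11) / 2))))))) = -690514375 * sqrt(37) / 7524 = -558244.95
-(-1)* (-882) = -882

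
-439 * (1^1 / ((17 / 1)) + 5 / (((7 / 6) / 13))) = -2913643 / 119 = -24484.39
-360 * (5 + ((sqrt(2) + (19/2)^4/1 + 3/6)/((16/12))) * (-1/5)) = 54 * sqrt(2) + 3504483/8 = 438136.74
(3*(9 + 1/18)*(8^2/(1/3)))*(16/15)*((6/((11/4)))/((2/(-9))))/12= -250368/55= -4552.15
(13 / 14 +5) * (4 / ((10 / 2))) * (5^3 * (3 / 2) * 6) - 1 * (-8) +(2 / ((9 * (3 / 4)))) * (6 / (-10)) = 1683214 / 315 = 5343.54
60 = 60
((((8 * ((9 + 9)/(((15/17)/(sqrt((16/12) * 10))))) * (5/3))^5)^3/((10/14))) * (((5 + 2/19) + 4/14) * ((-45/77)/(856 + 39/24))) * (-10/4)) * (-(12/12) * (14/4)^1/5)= -8125162218528287992678922000000000000000000.00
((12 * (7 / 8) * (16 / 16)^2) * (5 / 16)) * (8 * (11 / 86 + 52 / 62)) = 270585 / 10664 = 25.37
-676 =-676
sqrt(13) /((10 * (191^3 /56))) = 28 * sqrt(13) /34839355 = 0.00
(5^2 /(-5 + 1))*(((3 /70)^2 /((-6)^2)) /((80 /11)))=-11 /250880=-0.00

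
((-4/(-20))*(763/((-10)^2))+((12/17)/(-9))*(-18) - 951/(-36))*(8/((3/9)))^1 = 1497076/2125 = 704.51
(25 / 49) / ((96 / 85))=2125 / 4704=0.45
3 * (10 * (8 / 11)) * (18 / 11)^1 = 4320 / 121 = 35.70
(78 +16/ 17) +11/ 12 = 16291/ 204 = 79.86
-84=-84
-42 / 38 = -21 / 19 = -1.11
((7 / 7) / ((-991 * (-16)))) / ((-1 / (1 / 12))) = -1 / 190272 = -0.00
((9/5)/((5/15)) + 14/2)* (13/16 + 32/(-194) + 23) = 1137731/3880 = 293.23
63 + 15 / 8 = 519 / 8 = 64.88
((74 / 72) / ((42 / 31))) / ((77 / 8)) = 1147 / 14553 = 0.08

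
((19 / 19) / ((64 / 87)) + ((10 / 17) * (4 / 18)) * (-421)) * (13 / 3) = -6832397 / 29376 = -232.58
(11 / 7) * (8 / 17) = 88 / 119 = 0.74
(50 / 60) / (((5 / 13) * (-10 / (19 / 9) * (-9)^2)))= -247 / 43740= -0.01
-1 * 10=-10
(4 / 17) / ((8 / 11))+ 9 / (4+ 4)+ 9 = 1421 / 136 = 10.45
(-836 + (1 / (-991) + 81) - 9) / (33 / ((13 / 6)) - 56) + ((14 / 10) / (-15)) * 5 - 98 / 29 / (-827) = 690686216219 / 37789773270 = 18.28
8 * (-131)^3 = -17984728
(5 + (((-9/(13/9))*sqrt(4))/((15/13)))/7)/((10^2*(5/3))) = 363/17500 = 0.02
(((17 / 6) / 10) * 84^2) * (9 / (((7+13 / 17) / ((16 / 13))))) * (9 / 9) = 2039184 / 715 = 2852.01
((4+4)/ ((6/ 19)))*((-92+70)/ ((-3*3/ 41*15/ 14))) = 959728/ 405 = 2369.70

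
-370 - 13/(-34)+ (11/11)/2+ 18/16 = -50047/136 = -367.99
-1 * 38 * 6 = -228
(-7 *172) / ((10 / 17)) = -10234 / 5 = -2046.80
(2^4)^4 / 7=65536 / 7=9362.29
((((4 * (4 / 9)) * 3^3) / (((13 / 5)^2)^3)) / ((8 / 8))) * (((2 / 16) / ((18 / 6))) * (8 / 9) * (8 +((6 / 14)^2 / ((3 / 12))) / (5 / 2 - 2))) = 0.05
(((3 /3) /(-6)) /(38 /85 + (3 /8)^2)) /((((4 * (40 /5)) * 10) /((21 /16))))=-119 /102304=-0.00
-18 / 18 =-1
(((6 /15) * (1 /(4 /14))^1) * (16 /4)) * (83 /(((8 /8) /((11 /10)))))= 12782 /25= 511.28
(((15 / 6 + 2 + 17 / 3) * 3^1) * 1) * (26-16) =305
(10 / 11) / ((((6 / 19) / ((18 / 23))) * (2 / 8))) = 2280 / 253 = 9.01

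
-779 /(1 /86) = -66994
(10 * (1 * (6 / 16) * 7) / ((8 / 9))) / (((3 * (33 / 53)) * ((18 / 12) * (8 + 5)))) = 1855 / 2288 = 0.81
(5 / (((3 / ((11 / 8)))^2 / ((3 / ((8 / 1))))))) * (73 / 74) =44165 / 113664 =0.39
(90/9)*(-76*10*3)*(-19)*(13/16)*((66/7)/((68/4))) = 23230350/119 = 195213.03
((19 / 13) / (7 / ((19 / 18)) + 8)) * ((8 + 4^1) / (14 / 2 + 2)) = 722 / 5421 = 0.13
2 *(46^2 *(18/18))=4232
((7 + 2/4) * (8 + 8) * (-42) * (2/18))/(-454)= 280/227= 1.23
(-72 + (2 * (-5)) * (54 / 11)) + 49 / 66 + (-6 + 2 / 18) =-24995 / 198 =-126.24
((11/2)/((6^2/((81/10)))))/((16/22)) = 1.70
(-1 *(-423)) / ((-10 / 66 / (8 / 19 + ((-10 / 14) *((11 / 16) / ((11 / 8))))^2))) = -28518237 / 18620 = -1531.59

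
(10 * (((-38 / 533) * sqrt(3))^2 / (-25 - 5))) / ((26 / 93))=-0.02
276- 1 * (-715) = 991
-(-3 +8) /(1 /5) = -25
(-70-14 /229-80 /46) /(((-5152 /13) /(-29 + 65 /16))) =-70056363 /15506048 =-4.52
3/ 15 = 1/ 5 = 0.20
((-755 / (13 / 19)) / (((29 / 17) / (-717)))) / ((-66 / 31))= -1806795785 / 8294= -217843.72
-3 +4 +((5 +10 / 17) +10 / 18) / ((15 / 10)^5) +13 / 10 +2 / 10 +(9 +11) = 1733215 / 74358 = 23.31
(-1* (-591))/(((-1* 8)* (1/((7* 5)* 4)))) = -20685/2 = -10342.50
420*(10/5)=840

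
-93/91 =-1.02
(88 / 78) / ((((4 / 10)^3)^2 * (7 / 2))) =171875 / 2184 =78.70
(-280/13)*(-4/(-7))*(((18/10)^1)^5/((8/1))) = -236196/8125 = -29.07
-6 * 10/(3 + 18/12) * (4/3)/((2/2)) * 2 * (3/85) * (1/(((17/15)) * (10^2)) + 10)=-54448/4335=-12.56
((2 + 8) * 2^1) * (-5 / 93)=-100 / 93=-1.08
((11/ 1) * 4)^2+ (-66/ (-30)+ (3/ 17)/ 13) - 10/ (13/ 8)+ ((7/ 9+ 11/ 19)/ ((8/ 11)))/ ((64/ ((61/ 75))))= 350473752599/ 181396800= 1932.08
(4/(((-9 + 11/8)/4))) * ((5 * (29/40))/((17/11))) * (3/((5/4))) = -61248/5185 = -11.81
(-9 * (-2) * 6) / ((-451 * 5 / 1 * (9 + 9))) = -6 / 2255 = -0.00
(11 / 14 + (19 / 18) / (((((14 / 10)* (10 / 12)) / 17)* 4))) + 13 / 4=331 / 42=7.88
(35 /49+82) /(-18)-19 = -991 /42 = -23.60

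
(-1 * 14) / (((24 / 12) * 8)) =-7 / 8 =-0.88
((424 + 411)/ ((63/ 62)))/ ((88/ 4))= 25885/ 693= 37.35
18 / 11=1.64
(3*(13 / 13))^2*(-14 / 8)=-63 / 4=-15.75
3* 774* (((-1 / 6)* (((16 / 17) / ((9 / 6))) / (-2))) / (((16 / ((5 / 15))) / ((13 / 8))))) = 559 / 136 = 4.11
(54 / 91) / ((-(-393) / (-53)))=-954 / 11921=-0.08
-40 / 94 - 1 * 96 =-4532 / 47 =-96.43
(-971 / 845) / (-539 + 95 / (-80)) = 15536 / 7303335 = 0.00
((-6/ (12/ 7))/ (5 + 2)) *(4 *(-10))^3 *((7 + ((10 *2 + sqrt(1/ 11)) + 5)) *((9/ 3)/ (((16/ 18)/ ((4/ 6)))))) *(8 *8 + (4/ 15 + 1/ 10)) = 4634400 *sqrt(11)/ 11 + 148300800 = 149698124.18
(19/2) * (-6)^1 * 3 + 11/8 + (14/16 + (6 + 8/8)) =-647/4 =-161.75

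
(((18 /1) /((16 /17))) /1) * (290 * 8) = 44370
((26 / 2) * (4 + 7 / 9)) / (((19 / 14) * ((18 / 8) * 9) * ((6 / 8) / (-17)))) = -2128672 / 41553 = -51.23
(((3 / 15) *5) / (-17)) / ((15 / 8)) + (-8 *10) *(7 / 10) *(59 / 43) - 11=-963479 / 10965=-87.87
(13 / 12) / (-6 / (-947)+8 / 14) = 86177 / 45960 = 1.88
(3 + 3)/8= 3/4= 0.75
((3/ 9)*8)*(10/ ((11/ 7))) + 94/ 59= 18.56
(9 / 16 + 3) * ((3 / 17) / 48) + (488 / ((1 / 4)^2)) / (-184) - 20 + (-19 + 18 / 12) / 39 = -245429959 / 3903744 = -62.87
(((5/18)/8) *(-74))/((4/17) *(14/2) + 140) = -0.02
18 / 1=18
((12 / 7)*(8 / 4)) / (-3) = -8 / 7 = -1.14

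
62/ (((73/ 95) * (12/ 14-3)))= -8246/ 219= -37.65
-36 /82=-18 /41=-0.44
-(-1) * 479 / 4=479 / 4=119.75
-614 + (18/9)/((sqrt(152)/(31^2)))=-614 + 961*sqrt(38)/38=-458.11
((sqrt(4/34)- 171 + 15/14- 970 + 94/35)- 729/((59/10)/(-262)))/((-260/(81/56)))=-10449144747/60132800- 81 * sqrt(34)/247520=-173.77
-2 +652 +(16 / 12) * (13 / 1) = 2002 / 3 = 667.33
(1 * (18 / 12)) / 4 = 3 / 8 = 0.38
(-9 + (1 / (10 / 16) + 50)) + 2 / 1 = 223 / 5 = 44.60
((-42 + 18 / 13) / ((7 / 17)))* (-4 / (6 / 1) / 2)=2992 / 91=32.88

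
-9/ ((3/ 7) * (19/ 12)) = -252/ 19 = -13.26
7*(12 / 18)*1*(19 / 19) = 14 / 3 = 4.67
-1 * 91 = -91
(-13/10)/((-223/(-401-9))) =-533/223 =-2.39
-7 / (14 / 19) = -19 / 2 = -9.50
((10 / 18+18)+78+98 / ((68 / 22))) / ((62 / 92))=902704 / 4743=190.32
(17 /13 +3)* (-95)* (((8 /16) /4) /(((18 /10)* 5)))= -5.68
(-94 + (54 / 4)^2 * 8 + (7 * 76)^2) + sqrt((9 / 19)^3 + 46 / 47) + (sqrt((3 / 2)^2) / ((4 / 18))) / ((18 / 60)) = sqrt(312350861) / 16967 + 568821 / 2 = 284411.54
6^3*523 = 112968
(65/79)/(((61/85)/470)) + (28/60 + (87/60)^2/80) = 249516049537/462624000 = 539.35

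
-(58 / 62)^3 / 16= -24389 / 476656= -0.05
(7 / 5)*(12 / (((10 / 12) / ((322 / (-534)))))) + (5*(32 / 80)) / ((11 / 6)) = -270828 / 24475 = -11.07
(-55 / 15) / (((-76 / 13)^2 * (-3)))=1859 / 51984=0.04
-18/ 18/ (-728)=1/ 728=0.00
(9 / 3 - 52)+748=699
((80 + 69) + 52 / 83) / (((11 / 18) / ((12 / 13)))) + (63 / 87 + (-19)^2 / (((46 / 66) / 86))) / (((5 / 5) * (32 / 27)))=870790308381 / 23030176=37810.84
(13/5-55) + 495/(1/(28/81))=5342/45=118.71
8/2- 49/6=-25/6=-4.17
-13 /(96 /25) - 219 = -222.39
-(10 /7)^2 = -100 /49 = -2.04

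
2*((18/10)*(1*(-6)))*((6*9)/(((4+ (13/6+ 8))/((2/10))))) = -34992/2125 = -16.47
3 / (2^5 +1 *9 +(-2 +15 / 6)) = 6 / 83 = 0.07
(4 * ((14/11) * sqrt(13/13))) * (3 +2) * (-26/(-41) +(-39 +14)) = -279720/451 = -620.22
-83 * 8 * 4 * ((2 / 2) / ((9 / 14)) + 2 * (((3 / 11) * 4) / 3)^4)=-556649792 / 131769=-4224.44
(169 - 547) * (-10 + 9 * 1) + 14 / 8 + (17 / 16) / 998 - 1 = 6047897 / 15968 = 378.75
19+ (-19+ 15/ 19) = 15/ 19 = 0.79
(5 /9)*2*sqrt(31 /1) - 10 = -10 + 10*sqrt(31) /9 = -3.81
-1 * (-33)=33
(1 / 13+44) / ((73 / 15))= 8595 / 949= 9.06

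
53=53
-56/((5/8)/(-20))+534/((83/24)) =161552/83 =1946.41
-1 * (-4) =4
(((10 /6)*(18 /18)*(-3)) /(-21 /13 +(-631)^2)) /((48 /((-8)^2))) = -65 /3882054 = -0.00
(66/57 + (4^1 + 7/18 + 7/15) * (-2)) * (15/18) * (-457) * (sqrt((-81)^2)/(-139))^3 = -65781393003/102053522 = -644.58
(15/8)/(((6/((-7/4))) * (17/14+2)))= -49/288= -0.17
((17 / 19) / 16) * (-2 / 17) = -1 / 152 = -0.01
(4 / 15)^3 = 64 / 3375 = 0.02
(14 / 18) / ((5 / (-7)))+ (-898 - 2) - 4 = -40729 / 45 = -905.09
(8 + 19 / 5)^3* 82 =16841078 / 125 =134728.62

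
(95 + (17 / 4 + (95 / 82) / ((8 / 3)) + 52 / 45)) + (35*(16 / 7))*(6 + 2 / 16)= 17441597 / 29520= 590.84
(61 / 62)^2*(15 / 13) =55815 / 49972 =1.12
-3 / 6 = -1 / 2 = -0.50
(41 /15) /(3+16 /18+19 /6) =246 /635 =0.39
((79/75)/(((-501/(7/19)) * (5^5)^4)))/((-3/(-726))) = -133826/68085193634033203125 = -0.00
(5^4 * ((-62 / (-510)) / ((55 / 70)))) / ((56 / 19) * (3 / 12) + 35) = 147250 / 54417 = 2.71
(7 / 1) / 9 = 7 / 9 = 0.78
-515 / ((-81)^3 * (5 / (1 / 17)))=103 / 9034497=0.00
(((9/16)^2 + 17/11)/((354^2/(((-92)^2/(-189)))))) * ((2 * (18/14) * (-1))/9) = 56603/297750816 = 0.00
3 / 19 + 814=15469 / 19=814.16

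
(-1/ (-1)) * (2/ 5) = 2/ 5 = 0.40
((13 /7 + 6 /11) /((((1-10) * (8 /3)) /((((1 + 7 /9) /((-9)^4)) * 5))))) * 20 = -37000 /13640319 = -0.00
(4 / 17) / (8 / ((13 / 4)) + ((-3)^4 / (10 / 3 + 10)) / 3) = 2080 / 39661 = 0.05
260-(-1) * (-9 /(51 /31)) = 4327 /17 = 254.53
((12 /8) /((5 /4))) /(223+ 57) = 3 /700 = 0.00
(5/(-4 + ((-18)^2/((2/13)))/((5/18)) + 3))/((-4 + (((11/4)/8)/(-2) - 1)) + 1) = -1600/10120101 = -0.00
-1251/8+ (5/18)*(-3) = -3773/24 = -157.21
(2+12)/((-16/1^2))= -7/8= -0.88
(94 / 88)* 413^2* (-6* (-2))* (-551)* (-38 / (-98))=-5138405049 / 11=-467127731.73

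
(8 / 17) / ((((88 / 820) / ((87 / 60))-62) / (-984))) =4679904 / 625855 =7.48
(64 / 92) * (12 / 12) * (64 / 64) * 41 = 656 / 23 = 28.52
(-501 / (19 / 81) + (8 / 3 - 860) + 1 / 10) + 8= -1701493 / 570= -2985.08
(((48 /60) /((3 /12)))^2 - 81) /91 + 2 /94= -80868 /106925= -0.76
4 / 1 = 4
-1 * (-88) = 88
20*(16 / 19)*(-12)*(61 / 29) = -234240 / 551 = -425.12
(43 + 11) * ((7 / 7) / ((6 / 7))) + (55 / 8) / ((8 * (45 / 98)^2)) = 434651 / 6480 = 67.08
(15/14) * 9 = 135/14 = 9.64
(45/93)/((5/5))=15/31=0.48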